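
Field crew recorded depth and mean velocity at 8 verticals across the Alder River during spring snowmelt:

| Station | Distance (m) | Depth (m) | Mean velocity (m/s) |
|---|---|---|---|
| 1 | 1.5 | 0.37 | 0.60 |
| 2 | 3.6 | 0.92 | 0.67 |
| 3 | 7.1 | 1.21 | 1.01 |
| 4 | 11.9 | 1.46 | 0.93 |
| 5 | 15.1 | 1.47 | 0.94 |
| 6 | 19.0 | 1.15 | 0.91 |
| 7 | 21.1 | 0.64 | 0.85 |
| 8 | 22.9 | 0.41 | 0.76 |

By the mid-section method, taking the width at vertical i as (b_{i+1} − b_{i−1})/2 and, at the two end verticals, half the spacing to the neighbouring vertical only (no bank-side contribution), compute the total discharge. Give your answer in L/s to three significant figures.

21800 L/s

w_1 = (3.6 − 1.5)/2 = 1.05 m; q_1 = 0.60 × 0.37 × 1.05 = 0.2331 m³/s
w_2 = (7.1 − 1.5)/2 = 2.8 m; q_2 = 0.67 × 0.92 × 2.8 = 1.726 m³/s
w_3 = (11.9 − 3.6)/2 = 4.15 m; q_3 = 1.01 × 1.21 × 4.15 = 5.072 m³/s
w_4 = (15.1 − 7.1)/2 = 4 m; q_4 = 0.93 × 1.46 × 4 = 5.431 m³/s
w_5 = (19.0 − 11.9)/2 = 3.55 m; q_5 = 0.94 × 1.47 × 3.55 = 4.905 m³/s
w_6 = (21.1 − 15.1)/2 = 3 m; q_6 = 0.91 × 1.15 × 3 = 3.140 m³/s
w_7 = (22.9 − 19.0)/2 = 1.95 m; q_7 = 0.85 × 0.64 × 1.95 = 1.061 m³/s
w_8 = (22.9 − 21.1)/2 = 0.9 m; q_8 = 0.76 × 0.41 × 0.9 = 0.2804 m³/s
Q = Σ qᵢ = 21.85 m³/s
= 21.85 × 1000 = 21850 L/s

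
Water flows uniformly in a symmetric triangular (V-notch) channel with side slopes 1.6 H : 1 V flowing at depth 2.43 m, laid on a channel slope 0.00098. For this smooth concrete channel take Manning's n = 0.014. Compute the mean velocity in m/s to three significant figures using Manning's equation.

A = z·y² = 1.6×2.43² = 9.448 m²
P = 2y√(1+z²) = 2×2.43×√(1+1.6²) = 9.170 m
R = A/P = 9.448/9.170 = 1.030 m
Q = (1/n)·A·R^(2/3)·S^(1/2) = (1/0.014) × 9.448 × 1.030^(2/3) × 0.00098^(1/2) = 21.55 m³/s
V = Q/A = 21.55/9.448 = 2.281 m/s

2.28 m/s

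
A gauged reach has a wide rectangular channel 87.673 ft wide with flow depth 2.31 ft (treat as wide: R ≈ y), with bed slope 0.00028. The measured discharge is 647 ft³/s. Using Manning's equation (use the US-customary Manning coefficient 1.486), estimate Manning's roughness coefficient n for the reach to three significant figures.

A = b·y = 87.673 × 2.31 = 202.5 ft²
Wide channel: R ≈ y = 2.31 ft
n = (1.486/Q)·A·R^(2/3)·S^(1/2) = (1.486/647) × 202.5 × 1.747 × 0.01673 = 0.01360

0.0136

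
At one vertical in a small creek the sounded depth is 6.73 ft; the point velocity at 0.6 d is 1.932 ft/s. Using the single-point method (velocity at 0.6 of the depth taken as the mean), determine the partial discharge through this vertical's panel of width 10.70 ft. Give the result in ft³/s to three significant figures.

v̄ = v₀.₆ = 1.932 ft/s
q = v̄ × d × w = 1.932 × 6.73 × 10.70 = 139.1 ft³/s

139 ft³/s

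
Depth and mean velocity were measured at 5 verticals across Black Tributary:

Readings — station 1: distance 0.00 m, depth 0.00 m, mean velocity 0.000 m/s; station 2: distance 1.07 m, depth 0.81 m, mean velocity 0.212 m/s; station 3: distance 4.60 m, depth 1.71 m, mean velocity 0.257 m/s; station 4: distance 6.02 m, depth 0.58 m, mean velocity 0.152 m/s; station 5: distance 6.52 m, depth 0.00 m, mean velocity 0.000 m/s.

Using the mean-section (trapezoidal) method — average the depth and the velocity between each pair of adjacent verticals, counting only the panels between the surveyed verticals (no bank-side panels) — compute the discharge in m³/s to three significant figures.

1.43 m³/s

Panel 1-2: Δb = 1.07 m, d̄ = (0.00+0.81)/2 = 0.405, v̄ = (0.000+0.212)/2 = 0.106 → q = 1.07×0.405×0.106 = 0.04594 m³/s
Panel 2-3: Δb = 3.53 m, d̄ = (0.81+1.71)/2 = 1.26, v̄ = (0.212+0.257)/2 = 0.2345 → q = 3.53×1.26×0.2345 = 1.043 m³/s
Panel 3-4: Δb = 1.42 m, d̄ = (1.71+0.58)/2 = 1.145, v̄ = (0.257+0.152)/2 = 0.2045 → q = 1.42×1.145×0.2045 = 0.3325 m³/s
Panel 4-5: Δb = 0.5 m, d̄ = (0.58+0.00)/2 = 0.29, v̄ = (0.152+0.000)/2 = 0.076 → q = 0.5×0.29×0.076 = 0.01102 m³/s
Q = Σ q = 1.432 m³/s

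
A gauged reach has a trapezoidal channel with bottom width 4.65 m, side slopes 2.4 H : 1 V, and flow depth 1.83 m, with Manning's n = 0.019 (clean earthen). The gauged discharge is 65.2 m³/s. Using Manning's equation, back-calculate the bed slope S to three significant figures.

0.00456

A = (b + z·y)·y = (4.65 + 2.4×1.83)×1.83 = 16.55 m²
P = b + 2y√(1+z²) = 4.65 + 2×1.83×√(1+2.4²) = 14.17 m
R = A/P = 16.55/14.17 = 1.168 m
S = (Q·n / (1·A·R^(2/3)))² = (65.2×0.019 / (1×16.55×1.109))² = 0.004556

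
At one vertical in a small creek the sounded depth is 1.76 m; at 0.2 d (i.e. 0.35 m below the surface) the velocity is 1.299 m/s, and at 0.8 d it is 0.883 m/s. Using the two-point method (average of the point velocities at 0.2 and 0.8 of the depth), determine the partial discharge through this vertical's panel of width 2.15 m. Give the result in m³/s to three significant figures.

4.13 m³/s

v̄ = (1.299 + 0.883) / 2 = 1.091 m/s
q = v̄ × d × w = 1.091 × 1.76 × 2.15 = 4.128 m³/s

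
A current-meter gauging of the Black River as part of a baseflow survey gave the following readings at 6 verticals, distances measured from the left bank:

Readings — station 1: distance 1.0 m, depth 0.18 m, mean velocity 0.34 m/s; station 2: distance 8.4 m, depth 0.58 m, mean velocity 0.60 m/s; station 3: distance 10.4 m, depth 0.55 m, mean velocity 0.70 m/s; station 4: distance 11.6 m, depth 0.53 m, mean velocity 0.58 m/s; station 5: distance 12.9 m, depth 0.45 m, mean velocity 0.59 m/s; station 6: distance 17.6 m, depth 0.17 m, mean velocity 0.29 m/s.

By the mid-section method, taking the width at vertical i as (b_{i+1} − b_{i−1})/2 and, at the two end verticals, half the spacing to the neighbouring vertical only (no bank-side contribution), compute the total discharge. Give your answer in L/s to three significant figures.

3770 L/s

w_1 = (8.4 − 1.0)/2 = 3.7 m; q_1 = 0.34 × 0.18 × 3.7 = 0.2264 m³/s
w_2 = (10.4 − 1.0)/2 = 4.7 m; q_2 = 0.60 × 0.58 × 4.7 = 1.636 m³/s
w_3 = (11.6 − 8.4)/2 = 1.6 m; q_3 = 0.70 × 0.55 × 1.6 = 0.6160 m³/s
w_4 = (12.9 − 10.4)/2 = 1.25 m; q_4 = 0.58 × 0.53 × 1.25 = 0.3843 m³/s
w_5 = (17.6 − 11.6)/2 = 3 m; q_5 = 0.59 × 0.45 × 3 = 0.7965 m³/s
w_6 = (17.6 − 12.9)/2 = 2.35 m; q_6 = 0.29 × 0.17 × 2.35 = 0.1159 m³/s
Q = Σ qᵢ = 3.775 m³/s
= 3.775 × 1000 = 3775 L/s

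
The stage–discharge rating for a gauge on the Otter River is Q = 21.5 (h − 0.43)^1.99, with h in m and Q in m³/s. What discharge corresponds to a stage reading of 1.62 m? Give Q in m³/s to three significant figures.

30.4 m³/s

Q = 21.5 × (1.62 − 0.43)^1.99 = 21.5 × 1.19^1.99 = 30.39 m³/s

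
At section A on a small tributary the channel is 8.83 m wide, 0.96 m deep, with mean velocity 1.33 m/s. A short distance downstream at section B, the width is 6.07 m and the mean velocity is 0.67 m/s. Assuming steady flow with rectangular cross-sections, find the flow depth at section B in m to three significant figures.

Q = A₁V₁ = (8.83×0.96) × 1.33 = 11.27 m³/s
d₂ = Q/(b₂ V₂) = 11.27/(6.07×0.67) = 2.772 m

2.77 m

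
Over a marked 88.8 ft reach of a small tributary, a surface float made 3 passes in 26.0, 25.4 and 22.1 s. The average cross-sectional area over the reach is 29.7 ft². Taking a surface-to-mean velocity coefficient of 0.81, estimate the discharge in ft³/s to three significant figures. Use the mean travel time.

87.2 ft³/s

t̄ = (26.0 + 25.4 + 22.1) / 3 = 24.5 s
v_surface = L / t̄ = 88.8 / 24.5 = 3.624 ft/s
v_mean = 0.81 × 3.624 = 2.936 ft/s
Q = A × v_mean = 29.7 × 2.936 = 87.19 ft³/s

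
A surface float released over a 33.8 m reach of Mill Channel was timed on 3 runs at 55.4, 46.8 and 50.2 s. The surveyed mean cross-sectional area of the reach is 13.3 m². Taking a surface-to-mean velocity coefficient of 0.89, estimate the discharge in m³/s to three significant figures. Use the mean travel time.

t̄ = (55.4 + 46.8 + 50.2) / 3 = 50.8 s
v_surface = L / t̄ = 33.8 / 50.8 = 0.6654 m/s
v_mean = 0.89 × 0.6654 = 0.5922 m/s
Q = A × v_mean = 13.3 × 0.5922 = 7.876 m³/s

7.88 m³/s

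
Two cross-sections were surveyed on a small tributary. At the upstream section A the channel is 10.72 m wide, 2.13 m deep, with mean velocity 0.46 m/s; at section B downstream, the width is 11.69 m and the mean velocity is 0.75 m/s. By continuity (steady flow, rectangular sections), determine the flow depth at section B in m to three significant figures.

Q = A₁V₁ = (10.72×2.13) × 0.46 = 10.50 m³/s
d₂ = Q/(b₂ V₂) = 10.50/(11.69×0.75) = 1.198 m

1.20 m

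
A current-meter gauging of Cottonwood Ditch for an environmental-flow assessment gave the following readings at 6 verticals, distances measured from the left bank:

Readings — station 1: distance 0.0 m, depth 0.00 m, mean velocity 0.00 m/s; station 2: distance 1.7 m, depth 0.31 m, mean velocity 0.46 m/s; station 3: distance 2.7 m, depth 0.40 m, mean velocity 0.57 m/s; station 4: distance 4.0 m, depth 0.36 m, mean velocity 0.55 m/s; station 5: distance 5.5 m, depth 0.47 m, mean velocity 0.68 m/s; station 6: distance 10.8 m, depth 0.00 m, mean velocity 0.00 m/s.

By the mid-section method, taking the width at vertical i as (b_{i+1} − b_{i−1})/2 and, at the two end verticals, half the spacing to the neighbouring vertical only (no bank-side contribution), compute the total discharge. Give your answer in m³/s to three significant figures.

w_2 = (2.7 − 0.0)/2 = 1.35 m; q_2 = 0.46 × 0.31 × 1.35 = 0.1925 m³/s
w_3 = (4.0 − 1.7)/2 = 1.15 m; q_3 = 0.57 × 0.40 × 1.15 = 0.2622 m³/s
w_4 = (5.5 − 2.7)/2 = 1.4 m; q_4 = 0.55 × 0.36 × 1.4 = 0.2772 m³/s
w_5 = (10.8 − 4.0)/2 = 3.4 m; q_5 = 0.68 × 0.47 × 3.4 = 1.087 m³/s
Stations 1, 6 contribute zero (depth or velocity is 0).
Q = Σ qᵢ = 1.819 m³/s

1.82 m³/s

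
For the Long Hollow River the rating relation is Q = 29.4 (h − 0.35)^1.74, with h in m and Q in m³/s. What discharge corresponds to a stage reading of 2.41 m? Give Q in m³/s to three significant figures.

103 m³/s

Q = 29.4 × (2.41 − 0.35)^1.74 = 29.4 × 2.06^1.74 = 103.4 m³/s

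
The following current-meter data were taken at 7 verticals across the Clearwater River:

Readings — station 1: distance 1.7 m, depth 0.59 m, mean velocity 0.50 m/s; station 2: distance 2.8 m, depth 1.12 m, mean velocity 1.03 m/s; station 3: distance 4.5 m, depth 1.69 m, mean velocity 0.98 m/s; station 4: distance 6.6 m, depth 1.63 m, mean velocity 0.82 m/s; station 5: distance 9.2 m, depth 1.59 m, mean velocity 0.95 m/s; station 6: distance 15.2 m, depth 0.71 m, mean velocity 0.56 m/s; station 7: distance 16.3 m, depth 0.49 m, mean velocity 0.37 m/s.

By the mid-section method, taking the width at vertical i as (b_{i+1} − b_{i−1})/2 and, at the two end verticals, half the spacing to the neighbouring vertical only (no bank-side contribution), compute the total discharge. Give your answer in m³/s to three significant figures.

16.1 m³/s

w_1 = (2.8 − 1.7)/2 = 0.55 m; q_1 = 0.50 × 0.59 × 0.55 = 0.1623 m³/s
w_2 = (4.5 − 1.7)/2 = 1.4 m; q_2 = 1.03 × 1.12 × 1.4 = 1.615 m³/s
w_3 = (6.6 − 2.8)/2 = 1.9 m; q_3 = 0.98 × 1.69 × 1.9 = 3.147 m³/s
w_4 = (9.2 − 4.5)/2 = 2.35 m; q_4 = 0.82 × 1.63 × 2.35 = 3.141 m³/s
w_5 = (15.2 − 6.6)/2 = 4.3 m; q_5 = 0.95 × 1.59 × 4.3 = 6.495 m³/s
w_6 = (16.3 − 9.2)/2 = 3.55 m; q_6 = 0.56 × 0.71 × 3.55 = 1.411 m³/s
w_7 = (16.3 − 15.2)/2 = 0.55 m; q_7 = 0.37 × 0.49 × 0.55 = 0.09972 m³/s
Q = Σ qᵢ = 16.07 m³/s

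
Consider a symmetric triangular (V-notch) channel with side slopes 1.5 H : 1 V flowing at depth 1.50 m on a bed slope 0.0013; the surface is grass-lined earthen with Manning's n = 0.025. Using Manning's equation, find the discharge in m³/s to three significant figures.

A = z·y² = 1.5×1.50² = 3.375 m²
P = 2y√(1+z²) = 2×1.50×√(1+1.5²) = 5.408 m
R = A/P = 3.375/5.408 = 0.6240 m
Q = (1/n)·A·R^(2/3)·S^(1/2) = (1/0.025) × 3.375 × 0.6240^(2/3) × 0.0013^(1/2) = 3.555 m³/s

3.55 m³/s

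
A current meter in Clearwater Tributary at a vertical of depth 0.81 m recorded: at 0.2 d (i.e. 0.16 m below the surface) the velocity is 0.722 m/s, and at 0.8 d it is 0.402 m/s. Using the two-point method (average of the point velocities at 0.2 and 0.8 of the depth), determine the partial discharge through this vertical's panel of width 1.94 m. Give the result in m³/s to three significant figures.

v̄ = (0.722 + 0.402) / 2 = 0.5620 m/s
q = v̄ × d × w = 0.5620 × 0.81 × 1.94 = 0.8831 m³/s

0.883 m³/s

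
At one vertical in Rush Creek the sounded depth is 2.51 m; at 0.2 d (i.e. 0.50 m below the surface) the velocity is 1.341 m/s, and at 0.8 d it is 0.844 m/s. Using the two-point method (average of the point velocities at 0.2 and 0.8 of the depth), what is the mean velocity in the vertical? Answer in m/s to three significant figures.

v̄ = (1.341 + 0.844) / 2 = 1.093 m/s

1.09 m/s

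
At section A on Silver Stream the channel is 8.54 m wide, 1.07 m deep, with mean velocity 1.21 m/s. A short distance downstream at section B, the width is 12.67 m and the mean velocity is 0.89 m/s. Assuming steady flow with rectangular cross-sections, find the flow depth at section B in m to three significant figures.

Q = A₁V₁ = (8.54×1.07) × 1.21 = 11.06 m³/s
d₂ = Q/(b₂ V₂) = 11.06/(12.67×0.89) = 0.9805 m

0.981 m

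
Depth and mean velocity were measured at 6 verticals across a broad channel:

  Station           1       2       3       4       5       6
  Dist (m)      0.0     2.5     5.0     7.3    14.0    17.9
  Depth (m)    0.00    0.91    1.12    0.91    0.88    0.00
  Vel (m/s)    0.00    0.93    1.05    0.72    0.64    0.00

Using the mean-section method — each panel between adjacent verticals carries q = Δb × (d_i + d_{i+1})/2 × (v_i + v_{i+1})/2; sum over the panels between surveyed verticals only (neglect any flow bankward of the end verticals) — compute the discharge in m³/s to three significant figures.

9.73 m³/s

Panel 1-2: Δb = 2.5 m, d̄ = (0.00+0.91)/2 = 0.455, v̄ = (0.00+0.93)/2 = 0.465 → q = 2.5×0.455×0.465 = 0.5289 m³/s
Panel 2-3: Δb = 2.5 m, d̄ = (0.91+1.12)/2 = 1.015, v̄ = (0.93+1.05)/2 = 0.99 → q = 2.5×1.015×0.99 = 2.512 m³/s
Panel 3-4: Δb = 2.3 m, d̄ = (1.12+0.91)/2 = 1.015, v̄ = (1.05+0.72)/2 = 0.885 → q = 2.3×1.015×0.885 = 2.066 m³/s
Panel 4-5: Δb = 6.7 m, d̄ = (0.91+0.88)/2 = 0.895, v̄ = (0.72+0.64)/2 = 0.68 → q = 6.7×0.895×0.68 = 4.078 m³/s
Panel 5-6: Δb = 3.9 m, d̄ = (0.88+0.00)/2 = 0.44, v̄ = (0.64+0.00)/2 = 0.32 → q = 3.9×0.44×0.32 = 0.5491 m³/s
Q = Σ q = 9.734 m³/s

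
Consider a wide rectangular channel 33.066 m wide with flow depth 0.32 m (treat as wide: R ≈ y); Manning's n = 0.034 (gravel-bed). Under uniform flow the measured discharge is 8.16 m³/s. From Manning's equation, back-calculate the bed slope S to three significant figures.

A = b·y = 33.066 × 0.32 = 10.58 m²
Wide channel: R ≈ y = 0.32 m
S = (Q·n / (1·A·R^(2/3)))² = (8.16×0.034 / (1×10.58×0.4678))² = 0.003141

0.00314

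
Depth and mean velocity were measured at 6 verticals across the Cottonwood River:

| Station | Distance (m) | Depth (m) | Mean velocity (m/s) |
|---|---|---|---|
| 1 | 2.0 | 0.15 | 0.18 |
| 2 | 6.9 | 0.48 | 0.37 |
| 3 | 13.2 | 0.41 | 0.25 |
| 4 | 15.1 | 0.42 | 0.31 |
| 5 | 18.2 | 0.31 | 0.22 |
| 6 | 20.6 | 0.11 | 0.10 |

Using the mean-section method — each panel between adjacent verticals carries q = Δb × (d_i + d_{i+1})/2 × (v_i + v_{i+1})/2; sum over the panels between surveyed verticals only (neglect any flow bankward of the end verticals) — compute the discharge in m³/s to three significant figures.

Panel 1-2: Δb = 4.9 m, d̄ = (0.15+0.48)/2 = 0.315, v̄ = (0.18+0.37)/2 = 0.275 → q = 4.9×0.315×0.275 = 0.4245 m³/s
Panel 2-3: Δb = 6.3 m, d̄ = (0.48+0.41)/2 = 0.445, v̄ = (0.37+0.25)/2 = 0.31 → q = 6.3×0.445×0.31 = 0.8691 m³/s
Panel 3-4: Δb = 1.9 m, d̄ = (0.41+0.42)/2 = 0.415, v̄ = (0.25+0.31)/2 = 0.28 → q = 1.9×0.415×0.28 = 0.2208 m³/s
Panel 4-5: Δb = 3.1 m, d̄ = (0.42+0.31)/2 = 0.365, v̄ = (0.31+0.22)/2 = 0.265 → q = 3.1×0.365×0.265 = 0.2998 m³/s
Panel 5-6: Δb = 2.4 m, d̄ = (0.31+0.11)/2 = 0.21, v̄ = (0.22+0.10)/2 = 0.16 → q = 2.4×0.21×0.16 = 0.08064 m³/s
Q = Σ q = 1.895 m³/s

1.89 m³/s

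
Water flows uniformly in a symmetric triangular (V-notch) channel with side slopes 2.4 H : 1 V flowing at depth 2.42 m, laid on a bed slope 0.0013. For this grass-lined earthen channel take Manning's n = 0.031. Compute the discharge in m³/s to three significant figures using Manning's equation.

A = z·y² = 2.4×2.42² = 14.06 m²
P = 2y√(1+z²) = 2×2.42×√(1+2.4²) = 12.58 m
R = A/P = 14.06/12.58 = 1.117 m
Q = (1/n)·A·R^(2/3)·S^(1/2) = (1/0.031) × 14.06 × 1.117^(2/3) × 0.0013^(1/2) = 17.60 m³/s

17.6 m³/s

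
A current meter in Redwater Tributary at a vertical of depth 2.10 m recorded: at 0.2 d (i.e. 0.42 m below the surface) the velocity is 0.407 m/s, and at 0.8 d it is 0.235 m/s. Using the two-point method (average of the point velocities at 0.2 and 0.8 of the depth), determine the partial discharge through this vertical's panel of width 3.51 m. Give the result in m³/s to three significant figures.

v̄ = (0.407 + 0.235) / 2 = 0.3210 m/s
q = v̄ × d × w = 0.3210 × 2.10 × 3.51 = 2.366 m³/s

2.37 m³/s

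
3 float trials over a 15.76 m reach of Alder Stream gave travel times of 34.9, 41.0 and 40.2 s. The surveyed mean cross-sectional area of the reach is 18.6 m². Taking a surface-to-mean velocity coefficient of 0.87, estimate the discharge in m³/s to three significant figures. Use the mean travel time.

t̄ = (34.9 + 41.0 + 40.2) / 3 = 38.7 s
v_surface = L / t̄ = 15.76 / 38.7 = 0.4072 m/s
v_mean = 0.87 × 0.4072 = 0.3543 m/s
Q = A × v_mean = 18.6 × 0.3543 = 6.590 m³/s

6.59 m³/s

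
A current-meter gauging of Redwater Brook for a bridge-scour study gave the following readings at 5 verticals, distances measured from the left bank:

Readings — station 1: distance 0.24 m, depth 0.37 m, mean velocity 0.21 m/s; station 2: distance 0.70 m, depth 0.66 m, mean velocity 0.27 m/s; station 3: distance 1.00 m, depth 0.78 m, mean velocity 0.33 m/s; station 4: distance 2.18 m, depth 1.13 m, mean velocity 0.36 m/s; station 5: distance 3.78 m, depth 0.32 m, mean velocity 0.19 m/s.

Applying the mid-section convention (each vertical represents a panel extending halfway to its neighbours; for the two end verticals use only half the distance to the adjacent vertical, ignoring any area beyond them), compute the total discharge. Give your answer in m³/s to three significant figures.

0.890 m³/s

w_1 = (0.70 − 0.24)/2 = 0.23 m; q_1 = 0.21 × 0.37 × 0.23 = 0.01787 m³/s
w_2 = (1.00 − 0.24)/2 = 0.38 m; q_2 = 0.27 × 0.66 × 0.38 = 0.06772 m³/s
w_3 = (2.18 − 0.70)/2 = 0.74 m; q_3 = 0.33 × 0.78 × 0.74 = 0.1905 m³/s
w_4 = (3.78 − 1.00)/2 = 1.39 m; q_4 = 0.36 × 1.13 × 1.39 = 0.5655 m³/s
w_5 = (3.78 − 2.18)/2 = 0.8 m; q_5 = 0.19 × 0.32 × 0.8 = 0.04864 m³/s
Q = Σ qᵢ = 0.8902 m³/s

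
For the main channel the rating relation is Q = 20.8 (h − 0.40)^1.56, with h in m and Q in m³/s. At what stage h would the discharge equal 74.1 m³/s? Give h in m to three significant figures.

2.66 m

h − h₀ = (Q/C)^(1/b) = (74.1/20.8)^(1/1.56) = 2.258 m
h = 0.40 + 2.258 = 2.658 m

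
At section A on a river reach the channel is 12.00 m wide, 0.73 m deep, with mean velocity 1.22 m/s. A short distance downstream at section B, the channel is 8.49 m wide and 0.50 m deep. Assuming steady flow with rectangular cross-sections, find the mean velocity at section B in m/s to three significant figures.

2.52 m/s

Q = A₁V₁ = (12.00×0.73) × 1.22 = 10.69 m³/s
A₂ = 8.49 × 0.50 = 4.245 m²
V₂ = Q/A₂ = 10.69/4.245 = 2.518 m/s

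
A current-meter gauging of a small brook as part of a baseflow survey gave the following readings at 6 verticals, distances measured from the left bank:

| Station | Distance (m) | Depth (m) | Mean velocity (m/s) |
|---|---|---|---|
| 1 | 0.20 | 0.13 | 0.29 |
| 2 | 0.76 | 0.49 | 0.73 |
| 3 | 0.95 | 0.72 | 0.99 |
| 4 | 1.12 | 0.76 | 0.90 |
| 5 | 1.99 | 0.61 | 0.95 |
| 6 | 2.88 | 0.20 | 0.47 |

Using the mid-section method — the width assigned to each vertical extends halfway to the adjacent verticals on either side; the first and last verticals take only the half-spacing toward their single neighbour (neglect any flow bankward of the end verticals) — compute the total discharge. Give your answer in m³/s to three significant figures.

w_1 = (0.76 − 0.20)/2 = 0.28 m; q_1 = 0.29 × 0.13 × 0.28 = 0.01056 m³/s
w_2 = (0.95 − 0.20)/2 = 0.375 m; q_2 = 0.73 × 0.49 × 0.375 = 0.1341 m³/s
w_3 = (1.12 − 0.76)/2 = 0.18 m; q_3 = 0.99 × 0.72 × 0.18 = 0.1283 m³/s
w_4 = (1.99 − 0.95)/2 = 0.52 m; q_4 = 0.90 × 0.76 × 0.52 = 0.3557 m³/s
w_5 = (2.88 − 1.12)/2 = 0.88 m; q_5 = 0.95 × 0.61 × 0.88 = 0.5100 m³/s
w_6 = (2.88 − 1.99)/2 = 0.445 m; q_6 = 0.47 × 0.20 × 0.445 = 0.04183 m³/s
Q = Σ qᵢ = 1.180 m³/s

1.18 m³/s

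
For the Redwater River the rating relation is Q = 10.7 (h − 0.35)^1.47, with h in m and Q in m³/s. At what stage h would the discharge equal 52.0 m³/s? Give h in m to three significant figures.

h − h₀ = (Q/C)^(1/b) = (52.0/10.7)^(1/1.47) = 2.931 m
h = 0.35 + 2.931 = 3.281 m

3.28 m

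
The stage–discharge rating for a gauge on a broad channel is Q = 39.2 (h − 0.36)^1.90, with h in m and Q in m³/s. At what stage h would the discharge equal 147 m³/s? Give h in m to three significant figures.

h − h₀ = (Q/C)^(1/b) = (147/39.2)^(1/1.90) = 2.005 m
h = 0.36 + 2.005 = 2.365 m

2.37 m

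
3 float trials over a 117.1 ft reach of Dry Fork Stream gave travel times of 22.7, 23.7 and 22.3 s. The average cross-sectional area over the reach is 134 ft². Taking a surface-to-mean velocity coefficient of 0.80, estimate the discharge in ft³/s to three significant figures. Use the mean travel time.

548 ft³/s

t̄ = (22.7 + 23.7 + 22.3) / 3 = 22.9 s
v_surface = L / t̄ = 117.1 / 22.9 = 5.114 ft/s
v_mean = 0.80 × 5.114 = 4.091 ft/s
Q = A × v_mean = 134 × 4.091 = 548.2 ft³/s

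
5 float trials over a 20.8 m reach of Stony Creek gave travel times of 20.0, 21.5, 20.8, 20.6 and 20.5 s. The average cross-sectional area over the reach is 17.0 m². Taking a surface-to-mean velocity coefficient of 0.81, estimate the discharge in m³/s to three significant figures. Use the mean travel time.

t̄ = (20.0 + 21.5 + 20.8 + 20.6 + 20.5) / 5 = 20.68 s
v_surface = L / t̄ = 20.8 / 20.68 = 1.006 m/s
v_mean = 0.81 × 1.006 = 0.8147 m/s
Q = A × v_mean = 17.0 × 0.8147 = 13.85 m³/s

13.8 m³/s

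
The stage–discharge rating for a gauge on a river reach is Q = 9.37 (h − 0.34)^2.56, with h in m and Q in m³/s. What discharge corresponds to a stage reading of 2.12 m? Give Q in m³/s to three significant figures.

41.0 m³/s

Q = 9.37 × (2.12 − 0.34)^2.56 = 9.37 × 1.78^2.56 = 41.00 m³/s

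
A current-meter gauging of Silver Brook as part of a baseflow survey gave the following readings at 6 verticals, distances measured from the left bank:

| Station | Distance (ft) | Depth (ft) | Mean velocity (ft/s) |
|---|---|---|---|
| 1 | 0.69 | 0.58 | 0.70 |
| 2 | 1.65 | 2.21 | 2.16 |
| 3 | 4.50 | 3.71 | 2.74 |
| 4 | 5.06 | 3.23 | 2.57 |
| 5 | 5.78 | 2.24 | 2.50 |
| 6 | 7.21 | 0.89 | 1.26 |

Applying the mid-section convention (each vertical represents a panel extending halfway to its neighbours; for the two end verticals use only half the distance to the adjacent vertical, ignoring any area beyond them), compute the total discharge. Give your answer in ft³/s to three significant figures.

38.8 ft³/s

w_1 = (1.65 − 0.69)/2 = 0.48 ft; q_1 = 0.70 × 0.58 × 0.48 = 0.1949 ft³/s
w_2 = (4.50 − 0.69)/2 = 1.905 ft; q_2 = 2.16 × 2.21 × 1.905 = 9.094 ft³/s
w_3 = (5.06 − 1.65)/2 = 1.705 ft; q_3 = 2.74 × 3.71 × 1.705 = 17.33 ft³/s
w_4 = (5.78 − 4.50)/2 = 0.64 ft; q_4 = 2.57 × 3.23 × 0.64 = 5.313 ft³/s
w_5 = (7.21 − 5.06)/2 = 1.075 ft; q_5 = 2.50 × 2.24 × 1.075 = 6.020 ft³/s
w_6 = (7.21 − 5.78)/2 = 0.715 ft; q_6 = 1.26 × 0.89 × 0.715 = 0.8018 ft³/s
Q = Σ qᵢ = 38.76 ft³/s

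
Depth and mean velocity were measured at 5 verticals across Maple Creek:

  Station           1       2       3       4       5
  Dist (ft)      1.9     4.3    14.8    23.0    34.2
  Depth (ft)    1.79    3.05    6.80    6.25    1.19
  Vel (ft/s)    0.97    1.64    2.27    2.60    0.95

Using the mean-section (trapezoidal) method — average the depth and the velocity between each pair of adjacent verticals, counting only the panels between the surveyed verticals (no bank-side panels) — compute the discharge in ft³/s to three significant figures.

313 ft³/s

Panel 1-2: Δb = 2.4 ft, d̄ = (1.79+3.05)/2 = 2.42, v̄ = (0.97+1.64)/2 = 1.305 → q = 2.4×2.42×1.305 = 7.579 ft³/s
Panel 2-3: Δb = 10.5 ft, d̄ = (3.05+6.80)/2 = 4.925, v̄ = (1.64+2.27)/2 = 1.955 → q = 10.5×4.925×1.955 = 101.1 ft³/s
Panel 3-4: Δb = 8.2 ft, d̄ = (6.80+6.25)/2 = 6.525, v̄ = (2.27+2.60)/2 = 2.435 → q = 8.2×6.525×2.435 = 130.3 ft³/s
Panel 4-5: Δb = 11.2 ft, d̄ = (6.25+1.19)/2 = 3.72, v̄ = (2.60+0.95)/2 = 1.775 → q = 11.2×3.72×1.775 = 73.95 ft³/s
Q = Σ q = 312.9 ft³/s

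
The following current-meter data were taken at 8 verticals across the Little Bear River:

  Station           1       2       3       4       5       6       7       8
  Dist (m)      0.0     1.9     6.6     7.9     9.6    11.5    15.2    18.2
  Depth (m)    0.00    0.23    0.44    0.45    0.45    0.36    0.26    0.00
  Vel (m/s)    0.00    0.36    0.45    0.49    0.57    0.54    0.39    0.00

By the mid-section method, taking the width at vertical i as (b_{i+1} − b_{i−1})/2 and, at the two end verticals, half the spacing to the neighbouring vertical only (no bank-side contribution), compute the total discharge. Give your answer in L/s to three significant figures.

2540 L/s

w_2 = (6.6 − 0.0)/2 = 3.3 m; q_2 = 0.36 × 0.23 × 3.3 = 0.2732 m³/s
w_3 = (7.9 − 1.9)/2 = 3 m; q_3 = 0.45 × 0.44 × 3 = 0.5940 m³/s
w_4 = (9.6 − 6.6)/2 = 1.5 m; q_4 = 0.49 × 0.45 × 1.5 = 0.3308 m³/s
w_5 = (11.5 − 7.9)/2 = 1.8 m; q_5 = 0.57 × 0.45 × 1.8 = 0.4617 m³/s
w_6 = (15.2 − 9.6)/2 = 2.8 m; q_6 = 0.54 × 0.36 × 2.8 = 0.5443 m³/s
w_7 = (18.2 − 11.5)/2 = 3.35 m; q_7 = 0.39 × 0.26 × 3.35 = 0.3397 m³/s
Stations 1, 8 contribute zero (depth or velocity is 0).
Q = Σ qᵢ = 2.544 m³/s
= 2.544 × 1000 = 2544 L/s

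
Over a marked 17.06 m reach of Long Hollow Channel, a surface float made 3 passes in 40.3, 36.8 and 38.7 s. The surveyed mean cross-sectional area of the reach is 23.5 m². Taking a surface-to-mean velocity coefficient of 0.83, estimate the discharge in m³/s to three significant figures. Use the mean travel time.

8.62 m³/s

t̄ = (40.3 + 36.8 + 38.7) / 3 = 38.6 s
v_surface = L / t̄ = 17.06 / 38.6 = 0.4420 m/s
v_mean = 0.83 × 0.4420 = 0.3668 m/s
Q = A × v_mean = 23.5 × 0.3668 = 8.621 m³/s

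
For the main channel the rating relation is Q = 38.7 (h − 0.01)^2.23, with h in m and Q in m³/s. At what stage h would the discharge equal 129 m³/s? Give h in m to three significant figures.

h − h₀ = (Q/C)^(1/b) = (129/38.7)^(1/2.23) = 1.716 m
h = 0.01 + 1.716 = 1.726 m

1.73 m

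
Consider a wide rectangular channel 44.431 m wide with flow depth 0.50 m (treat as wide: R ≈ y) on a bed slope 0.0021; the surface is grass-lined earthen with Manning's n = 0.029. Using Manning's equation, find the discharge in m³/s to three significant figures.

A = b·y = 44.431 × 0.50 = 22.22 m²
Wide channel: R ≈ y = 0.50 m
Q = (1/n)·A·R^(2/3)·S^(1/2) = (1/0.029) × 22.22 × 0.5000^(2/3) × 0.0021^(1/2) = 22.11 m³/s

22.1 m³/s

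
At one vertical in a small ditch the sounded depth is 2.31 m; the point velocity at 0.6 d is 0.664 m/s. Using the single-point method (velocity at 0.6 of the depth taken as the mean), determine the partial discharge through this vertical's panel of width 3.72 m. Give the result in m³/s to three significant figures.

5.71 m³/s

v̄ = v₀.₆ = 0.664 m/s
q = v̄ × d × w = 0.6640 × 2.31 × 3.72 = 5.706 m³/s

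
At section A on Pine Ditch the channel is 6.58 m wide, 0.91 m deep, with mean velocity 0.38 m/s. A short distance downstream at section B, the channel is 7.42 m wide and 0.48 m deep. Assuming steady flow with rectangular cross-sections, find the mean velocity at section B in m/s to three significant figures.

Q = A₁V₁ = (6.58×0.91) × 0.38 = 2.275 m³/s
A₂ = 7.42 × 0.48 = 3.562 m²
V₂ = Q/A₂ = 2.275/3.562 = 0.6389 m/s

0.639 m/s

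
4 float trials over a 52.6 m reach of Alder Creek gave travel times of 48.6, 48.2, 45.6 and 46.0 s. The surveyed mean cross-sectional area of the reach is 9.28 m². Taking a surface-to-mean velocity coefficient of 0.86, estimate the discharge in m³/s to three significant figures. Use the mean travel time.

8.91 m³/s

t̄ = (48.6 + 48.2 + 45.6 + 46.0) / 4 = 47.1 s
v_surface = L / t̄ = 52.6 / 47.1 = 1.117 m/s
v_mean = 0.86 × 1.117 = 0.9604 m/s
Q = A × v_mean = 9.28 × 0.9604 = 8.913 m³/s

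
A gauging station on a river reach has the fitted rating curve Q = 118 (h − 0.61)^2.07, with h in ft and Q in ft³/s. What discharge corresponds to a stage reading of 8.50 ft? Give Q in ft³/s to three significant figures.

8490 ft³/s

Q = 118 × (8.50 − 0.61)^2.07 = 118 × 7.89^2.07 = 8489 ft³/s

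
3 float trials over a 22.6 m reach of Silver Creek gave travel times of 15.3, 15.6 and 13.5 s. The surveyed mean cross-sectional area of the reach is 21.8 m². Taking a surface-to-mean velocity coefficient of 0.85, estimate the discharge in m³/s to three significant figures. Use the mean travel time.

t̄ = (15.3 + 15.6 + 13.5) / 3 = 14.8 s
v_surface = L / t̄ = 22.6 / 14.8 = 1.527 m/s
v_mean = 0.85 × 1.527 = 1.298 m/s
Q = A × v_mean = 21.8 × 1.298 = 28.30 m³/s

28.3 m³/s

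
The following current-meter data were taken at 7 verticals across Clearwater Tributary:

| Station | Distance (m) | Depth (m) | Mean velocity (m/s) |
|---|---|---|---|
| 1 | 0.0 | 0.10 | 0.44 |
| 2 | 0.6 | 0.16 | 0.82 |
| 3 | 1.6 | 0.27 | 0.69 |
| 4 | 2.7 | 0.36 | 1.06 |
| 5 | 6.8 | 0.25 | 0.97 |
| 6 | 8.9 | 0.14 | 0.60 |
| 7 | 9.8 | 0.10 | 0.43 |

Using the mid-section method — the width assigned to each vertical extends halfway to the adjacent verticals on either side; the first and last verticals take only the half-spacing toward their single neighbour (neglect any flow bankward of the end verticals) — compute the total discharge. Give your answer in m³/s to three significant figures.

2.20 m³/s

w_1 = (0.6 − 0.0)/2 = 0.3 m; q_1 = 0.44 × 0.10 × 0.3 = 0.01320 m³/s
w_2 = (1.6 − 0.0)/2 = 0.8 m; q_2 = 0.82 × 0.16 × 0.8 = 0.1050 m³/s
w_3 = (2.7 − 0.6)/2 = 1.05 m; q_3 = 0.69 × 0.27 × 1.05 = 0.1956 m³/s
w_4 = (6.8 − 1.6)/2 = 2.6 m; q_4 = 1.06 × 0.36 × 2.6 = 0.9922 m³/s
w_5 = (8.9 − 2.7)/2 = 3.1 m; q_5 = 0.97 × 0.25 × 3.1 = 0.7518 m³/s
w_6 = (9.8 − 6.8)/2 = 1.5 m; q_6 = 0.60 × 0.14 × 1.5 = 0.1260 m³/s
w_7 = (9.8 − 8.9)/2 = 0.45 m; q_7 = 0.43 × 0.10 × 0.45 = 0.01935 m³/s
Q = Σ qᵢ = 2.203 m³/s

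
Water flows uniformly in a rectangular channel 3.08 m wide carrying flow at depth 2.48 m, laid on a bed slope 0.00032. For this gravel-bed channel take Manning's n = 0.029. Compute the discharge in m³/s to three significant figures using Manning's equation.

A = b·y = 3.08 × 2.48 = 7.638 m²
P = b + 2y = 3.08 + 2×2.48 = 8.040 m
R = A/P = 7.638/8.040 = 0.9500 m
Q = (1/n)·A·R^(2/3)·S^(1/2) = (1/0.029) × 7.638 × 0.9500^(2/3) × 0.00032^(1/2) = 4.553 m³/s

4.55 m³/s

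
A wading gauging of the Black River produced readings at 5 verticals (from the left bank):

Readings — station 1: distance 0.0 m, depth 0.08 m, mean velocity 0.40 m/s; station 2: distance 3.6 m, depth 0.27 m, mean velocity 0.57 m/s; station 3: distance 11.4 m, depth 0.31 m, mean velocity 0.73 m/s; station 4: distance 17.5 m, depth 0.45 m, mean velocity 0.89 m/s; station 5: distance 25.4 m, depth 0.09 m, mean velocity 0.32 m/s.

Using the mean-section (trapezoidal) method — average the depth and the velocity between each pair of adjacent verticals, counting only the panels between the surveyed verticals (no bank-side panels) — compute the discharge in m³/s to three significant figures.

4.94 m³/s

Panel 1-2: Δb = 3.6 m, d̄ = (0.08+0.27)/2 = 0.175, v̄ = (0.40+0.57)/2 = 0.485 → q = 3.6×0.175×0.485 = 0.3056 m³/s
Panel 2-3: Δb = 7.8 m, d̄ = (0.27+0.31)/2 = 0.29, v̄ = (0.57+0.73)/2 = 0.65 → q = 7.8×0.29×0.65 = 1.470 m³/s
Panel 3-4: Δb = 6.1 m, d̄ = (0.31+0.45)/2 = 0.38, v̄ = (0.73+0.89)/2 = 0.81 → q = 6.1×0.38×0.81 = 1.878 m³/s
Panel 4-5: Δb = 7.9 m, d̄ = (0.45+0.09)/2 = 0.27, v̄ = (0.89+0.32)/2 = 0.605 → q = 7.9×0.27×0.605 = 1.290 m³/s
Q = Σ q = 4.944 m³/s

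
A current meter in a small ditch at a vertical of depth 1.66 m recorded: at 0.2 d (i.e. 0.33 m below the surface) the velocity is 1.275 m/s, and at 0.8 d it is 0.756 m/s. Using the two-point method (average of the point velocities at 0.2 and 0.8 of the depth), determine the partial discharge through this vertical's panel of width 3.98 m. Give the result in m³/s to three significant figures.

6.71 m³/s

v̄ = (1.275 + 0.756) / 2 = 1.016 m/s
q = v̄ × d × w = 1.016 × 1.66 × 3.98 = 6.709 m³/s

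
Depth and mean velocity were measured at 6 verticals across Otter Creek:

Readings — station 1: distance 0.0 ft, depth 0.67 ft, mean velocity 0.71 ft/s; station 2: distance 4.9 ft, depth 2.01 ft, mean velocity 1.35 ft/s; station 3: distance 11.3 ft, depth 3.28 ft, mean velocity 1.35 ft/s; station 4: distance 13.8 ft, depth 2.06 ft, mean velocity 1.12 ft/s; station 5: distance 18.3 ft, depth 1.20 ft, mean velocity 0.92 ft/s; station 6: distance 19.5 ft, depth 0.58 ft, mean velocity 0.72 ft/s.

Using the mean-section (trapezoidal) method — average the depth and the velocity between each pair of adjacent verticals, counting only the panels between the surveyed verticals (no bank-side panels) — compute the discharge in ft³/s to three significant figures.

Panel 1-2: Δb = 4.9 ft, d̄ = (0.67+2.01)/2 = 1.34, v̄ = (0.71+1.35)/2 = 1.03 → q = 4.9×1.34×1.03 = 6.763 ft³/s
Panel 2-3: Δb = 6.4 ft, d̄ = (2.01+3.28)/2 = 2.645, v̄ = (1.35+1.35)/2 = 1.35 → q = 6.4×2.645×1.35 = 22.85 ft³/s
Panel 3-4: Δb = 2.5 ft, d̄ = (3.28+2.06)/2 = 2.67, v̄ = (1.35+1.12)/2 = 1.235 → q = 2.5×2.67×1.235 = 8.244 ft³/s
Panel 4-5: Δb = 4.5 ft, d̄ = (2.06+1.20)/2 = 1.63, v̄ = (1.12+0.92)/2 = 1.02 → q = 4.5×1.63×1.02 = 7.482 ft³/s
Panel 5-6: Δb = 1.2 ft, d̄ = (1.20+0.58)/2 = 0.89, v̄ = (0.92+0.72)/2 = 0.82 → q = 1.2×0.89×0.82 = 0.8758 ft³/s
Q = Σ q = 46.22 ft³/s

46.2 ft³/s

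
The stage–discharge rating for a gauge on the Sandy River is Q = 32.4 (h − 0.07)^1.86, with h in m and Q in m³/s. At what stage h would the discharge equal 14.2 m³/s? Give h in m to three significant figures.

h − h₀ = (Q/C)^(1/b) = (14.2/32.4)^(1/1.86) = 0.6418 m
h = 0.07 + 0.6418 = 0.7118 m

0.712 m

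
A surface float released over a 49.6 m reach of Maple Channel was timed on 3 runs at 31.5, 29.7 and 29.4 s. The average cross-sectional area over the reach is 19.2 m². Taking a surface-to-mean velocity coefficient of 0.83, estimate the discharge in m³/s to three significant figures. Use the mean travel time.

26.2 m³/s

t̄ = (31.5 + 29.7 + 29.4) / 3 = 30.2 s
v_surface = L / t̄ = 49.6 / 30.2 = 1.642 m/s
v_mean = 0.83 × 1.642 = 1.363 m/s
Q = A × v_mean = 19.2 × 1.363 = 26.17 m³/s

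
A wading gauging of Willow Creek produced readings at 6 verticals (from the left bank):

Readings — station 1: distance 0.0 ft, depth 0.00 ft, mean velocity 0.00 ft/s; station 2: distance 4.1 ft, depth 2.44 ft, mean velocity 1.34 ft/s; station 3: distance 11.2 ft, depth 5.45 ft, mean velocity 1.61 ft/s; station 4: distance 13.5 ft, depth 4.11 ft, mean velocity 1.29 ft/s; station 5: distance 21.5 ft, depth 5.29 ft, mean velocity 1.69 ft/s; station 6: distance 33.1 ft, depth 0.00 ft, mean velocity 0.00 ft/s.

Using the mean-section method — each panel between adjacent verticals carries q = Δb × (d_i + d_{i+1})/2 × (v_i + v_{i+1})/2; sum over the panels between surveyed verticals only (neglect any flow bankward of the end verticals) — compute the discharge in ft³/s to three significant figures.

Panel 1-2: Δb = 4.1 ft, d̄ = (0.00+2.44)/2 = 1.22, v̄ = (0.00+1.34)/2 = 0.67 → q = 4.1×1.22×0.67 = 3.351 ft³/s
Panel 2-3: Δb = 7.1 ft, d̄ = (2.44+5.45)/2 = 3.945, v̄ = (1.34+1.61)/2 = 1.475 → q = 7.1×3.945×1.475 = 41.31 ft³/s
Panel 3-4: Δb = 2.3 ft, d̄ = (5.45+4.11)/2 = 4.78, v̄ = (1.61+1.29)/2 = 1.45 → q = 2.3×4.78×1.45 = 15.94 ft³/s
Panel 4-5: Δb = 8 ft, d̄ = (4.11+5.29)/2 = 4.7, v̄ = (1.29+1.69)/2 = 1.49 → q = 8×4.7×1.49 = 56.02 ft³/s
Panel 5-6: Δb = 11.6 ft, d̄ = (5.29+0.00)/2 = 2.645, v̄ = (1.69+0.00)/2 = 0.845 → q = 11.6×2.645×0.845 = 25.93 ft³/s
Q = Σ q = 142.6 ft³/s

143 ft³/s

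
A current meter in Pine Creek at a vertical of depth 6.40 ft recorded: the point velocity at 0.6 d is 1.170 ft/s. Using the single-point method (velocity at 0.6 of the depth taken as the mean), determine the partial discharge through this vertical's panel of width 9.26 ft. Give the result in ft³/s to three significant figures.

69.3 ft³/s

v̄ = v₀.₆ = 1.170 ft/s
q = v̄ × d × w = 1.170 × 6.40 × 9.26 = 69.34 ft³/s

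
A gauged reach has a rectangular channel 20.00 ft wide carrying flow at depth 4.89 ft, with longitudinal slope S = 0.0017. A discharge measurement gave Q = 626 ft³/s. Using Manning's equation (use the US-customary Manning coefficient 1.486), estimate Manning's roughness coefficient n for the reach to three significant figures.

0.0211

A = b·y = 20.00 × 4.89 = 97.80 ft²
P = b + 2y = 20.00 + 2×4.89 = 29.78 ft
R = A/P = 97.80/29.78 = 3.284 ft
n = (1.486/Q)·A·R^(2/3)·S^(1/2) = (1.486/626) × 97.80 × 2.209 × 0.04123 = 0.02115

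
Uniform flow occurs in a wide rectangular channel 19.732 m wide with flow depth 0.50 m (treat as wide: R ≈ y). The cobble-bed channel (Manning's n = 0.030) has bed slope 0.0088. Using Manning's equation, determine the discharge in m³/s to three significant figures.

A = b·y = 19.732 × 0.50 = 9.866 m²
Wide channel: R ≈ y = 0.50 m
Q = (1/n)·A·R^(2/3)·S^(1/2) = (1/0.030) × 9.866 × 0.5000^(2/3) × 0.0088^(1/2) = 19.43 m³/s

19.4 m³/s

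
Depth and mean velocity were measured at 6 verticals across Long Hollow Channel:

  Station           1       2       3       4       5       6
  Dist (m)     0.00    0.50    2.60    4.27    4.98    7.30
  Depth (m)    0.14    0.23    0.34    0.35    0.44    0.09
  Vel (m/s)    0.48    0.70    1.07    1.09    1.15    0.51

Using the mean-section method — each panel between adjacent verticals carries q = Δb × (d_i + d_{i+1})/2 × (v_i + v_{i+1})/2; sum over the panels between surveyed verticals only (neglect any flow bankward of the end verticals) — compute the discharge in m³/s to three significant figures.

Panel 1-2: Δb = 0.5 m, d̄ = (0.14+0.23)/2 = 0.185, v̄ = (0.48+0.70)/2 = 0.59 → q = 0.5×0.185×0.59 = 0.05458 m³/s
Panel 2-3: Δb = 2.1 m, d̄ = (0.23+0.34)/2 = 0.285, v̄ = (0.70+1.07)/2 = 0.885 → q = 2.1×0.285×0.885 = 0.5297 m³/s
Panel 3-4: Δb = 1.67 m, d̄ = (0.34+0.35)/2 = 0.345, v̄ = (1.07+1.09)/2 = 1.08 → q = 1.67×0.345×1.08 = 0.6222 m³/s
Panel 4-5: Δb = 0.71 m, d̄ = (0.35+0.44)/2 = 0.395, v̄ = (1.09+1.15)/2 = 1.12 → q = 0.71×0.395×1.12 = 0.3141 m³/s
Panel 5-6: Δb = 2.32 m, d̄ = (0.44+0.09)/2 = 0.265, v̄ = (1.15+0.51)/2 = 0.83 → q = 2.32×0.265×0.83 = 0.5103 m³/s
Q = Σ q = 2.031 m³/s

2.03 m³/s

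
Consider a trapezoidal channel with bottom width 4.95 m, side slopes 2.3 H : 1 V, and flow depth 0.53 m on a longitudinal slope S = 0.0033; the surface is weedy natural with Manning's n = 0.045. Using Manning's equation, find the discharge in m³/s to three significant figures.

2.38 m³/s

A = (b + z·y)·y = (4.95 + 2.3×0.53)×0.53 = 3.270 m²
P = b + 2y√(1+z²) = 4.95 + 2×0.53×√(1+2.3²) = 7.608 m
R = A/P = 3.270/7.608 = 0.4297 m
Q = (1/n)·A·R^(2/3)·S^(1/2) = (1/0.045) × 3.270 × 0.4297^(2/3) × 0.0033^(1/2) = 2.377 m³/s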